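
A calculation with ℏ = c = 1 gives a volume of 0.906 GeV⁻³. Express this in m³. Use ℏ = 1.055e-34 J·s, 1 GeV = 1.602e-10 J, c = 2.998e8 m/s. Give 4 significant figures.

Volume is [L]³ = [E]⁻³·(ℏc)³.
1 GeV⁻³ → (ℏc)³ × (1 GeV in J)⁻³ = 7.696e-48 m³.
Result: 0.906 × 7.696e-48 = 6.973e-48 m³.

6.973e-48 m³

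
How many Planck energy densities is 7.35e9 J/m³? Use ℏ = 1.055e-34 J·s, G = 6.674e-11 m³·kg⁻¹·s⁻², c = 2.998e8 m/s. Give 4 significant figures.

Planck energy density: u_P = c⁷/(ℏG²) = 4.632e113 J/m³.
7.35e9 / 4.632e113 = 1.587e-104

1.587e-104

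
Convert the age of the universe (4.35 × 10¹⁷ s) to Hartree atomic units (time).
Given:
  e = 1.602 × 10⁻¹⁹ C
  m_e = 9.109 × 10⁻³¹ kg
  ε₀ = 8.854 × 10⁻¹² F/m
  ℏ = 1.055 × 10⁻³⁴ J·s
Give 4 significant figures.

1.795 × 10³⁴

atomic unit of time: τ_au = (4πε₀)²ℏ³/(m_e e⁴) = 2.423 × 10⁻¹⁷ s.
4.35 × 10¹⁷ / 2.423 × 10⁻¹⁷ = 1.795 × 10³⁴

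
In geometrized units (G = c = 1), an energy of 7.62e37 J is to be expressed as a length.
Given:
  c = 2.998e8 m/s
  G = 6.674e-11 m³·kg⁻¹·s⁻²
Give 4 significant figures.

Energy → length via G/c⁴.
7.62e37 J × (G/c⁴) = 6.295e-7 m

6.295e-7 m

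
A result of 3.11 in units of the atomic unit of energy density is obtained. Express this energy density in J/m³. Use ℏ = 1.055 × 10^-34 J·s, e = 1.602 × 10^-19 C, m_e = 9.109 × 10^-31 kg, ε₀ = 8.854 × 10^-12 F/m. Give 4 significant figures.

One atomic unit of energy density: u_au = E_h/a₀³ = m_e⁴e¹⁰/((4πε₀)⁵ℏ⁸) = 2.929 × 10^13 J/m³.
3.11 × 2.929 × 10^13 J/m³ = 9.110 × 10^13 J/m³

9.110 × 10^13 J/m³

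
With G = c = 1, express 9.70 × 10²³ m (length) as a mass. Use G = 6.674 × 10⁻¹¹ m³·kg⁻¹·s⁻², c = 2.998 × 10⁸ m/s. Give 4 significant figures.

Length → mass via c²/G.
9.70 × 10²³ m × (c²/G) = 1.306 × 10⁵¹ kg

1.306 × 10⁵¹ kg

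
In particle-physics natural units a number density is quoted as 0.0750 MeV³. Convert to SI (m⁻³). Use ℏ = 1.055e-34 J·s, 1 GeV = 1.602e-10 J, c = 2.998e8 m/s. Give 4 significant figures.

9.745e36 m⁻³

Number density is [L]⁻³ = [E]³/(ℏc)³.
1 GeV³ → 1/(ℏc)³ × (1 GeV in J)³ = 1.299e47 m⁻³.
Convert the energy scale: 0.0750 MeV³ = 7.50e-11 GeV³.
Result: 7.50e-11 × 1.299e47 = 9.745e36 m⁻³.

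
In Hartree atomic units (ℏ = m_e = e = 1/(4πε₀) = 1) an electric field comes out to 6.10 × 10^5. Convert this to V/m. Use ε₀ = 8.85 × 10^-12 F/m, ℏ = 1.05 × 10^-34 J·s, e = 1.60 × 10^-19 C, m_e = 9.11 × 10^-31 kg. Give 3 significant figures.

3.18 × 10^17 V/m

One atomic unit of electric field: E_au = E_h/(e a₀) = m_e²e⁵/((4πε₀)³ℏ⁴) = 5.20 × 10^11 V/m.
6.10 × 10^5 × 5.20 × 10^11 V/m = 3.18 × 10^17 V/m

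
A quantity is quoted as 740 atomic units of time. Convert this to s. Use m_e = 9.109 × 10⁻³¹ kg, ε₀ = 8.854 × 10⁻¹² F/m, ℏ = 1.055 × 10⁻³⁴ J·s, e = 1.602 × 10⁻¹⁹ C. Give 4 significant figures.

1.793 × 10⁻¹⁴ s

One atomic unit of time: τ_au = (4πε₀)²ℏ³/(m_e e⁴) = 2.423 × 10⁻¹⁷ s.
740 × 2.423 × 10⁻¹⁷ s = 1.793 × 10⁻¹⁴ s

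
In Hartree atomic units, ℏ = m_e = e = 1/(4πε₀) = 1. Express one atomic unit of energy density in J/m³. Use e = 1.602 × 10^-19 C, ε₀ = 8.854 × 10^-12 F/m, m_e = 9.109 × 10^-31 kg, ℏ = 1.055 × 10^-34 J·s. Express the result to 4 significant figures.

2.929 × 10^13 J/m³

The unique combination of the constants set to 1 with dimensions of energy density is u_au = E_h/a₀³ = m_e⁴e¹⁰/((4πε₀)⁵ℏ⁸).
E_h = 4.354 × 10^-18 J
a₀ = 5.297 × 10^-11 m
E_h/a₀³ = 2.929 × 10^13 J/m³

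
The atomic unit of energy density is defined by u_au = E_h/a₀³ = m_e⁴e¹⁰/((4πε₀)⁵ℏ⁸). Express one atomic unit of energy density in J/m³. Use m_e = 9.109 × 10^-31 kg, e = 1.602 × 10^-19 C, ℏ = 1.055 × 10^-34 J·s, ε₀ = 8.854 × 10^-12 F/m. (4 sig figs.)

u_au = E_h/a₀³ = m_e⁴e¹⁰/((4πε₀)⁵ℏ⁸)
E_h = 4.354 × 10^-18 J
a₀ = 5.297 × 10^-11 m
E_h/a₀³ = 2.929 × 10^13 J/m³

2.929 × 10^13 J/m³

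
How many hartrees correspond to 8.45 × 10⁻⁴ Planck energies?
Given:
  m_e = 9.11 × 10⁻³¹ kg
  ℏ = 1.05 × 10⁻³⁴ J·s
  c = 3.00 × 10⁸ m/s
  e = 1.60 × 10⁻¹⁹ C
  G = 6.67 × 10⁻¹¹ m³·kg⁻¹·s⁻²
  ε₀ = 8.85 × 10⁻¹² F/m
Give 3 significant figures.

3.77 × 10²³

Planck energy: E_P = √(ℏc⁵/G) = 1.96 × 10⁹ J
hartree: E_h = m_e e⁴/(4πε₀ℏ)² = 4.38 × 10⁻¹⁸ J
8.45 × 10⁻⁴ × 1.96 × 10⁹ / 4.38 × 10⁻¹⁸ = 3.77 × 10²³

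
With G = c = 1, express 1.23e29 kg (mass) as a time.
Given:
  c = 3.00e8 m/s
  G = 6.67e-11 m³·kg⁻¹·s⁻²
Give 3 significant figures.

3.04e-7 s

Mass → time via G/c³.
1.23e29 kg × (G/c³) = 3.04e-7 s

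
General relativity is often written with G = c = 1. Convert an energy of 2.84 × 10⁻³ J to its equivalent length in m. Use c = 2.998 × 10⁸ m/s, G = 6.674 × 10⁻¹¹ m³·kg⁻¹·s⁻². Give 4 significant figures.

Energy → length via G/c⁴.
2.84 × 10⁻³ J × (G/c⁴) = 2.346 × 10⁻⁴⁷ m

2.346 × 10⁻⁴⁷ m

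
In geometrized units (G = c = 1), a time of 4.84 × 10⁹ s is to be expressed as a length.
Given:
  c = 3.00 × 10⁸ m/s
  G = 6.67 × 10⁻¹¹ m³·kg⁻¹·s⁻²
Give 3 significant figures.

1.45 × 10¹⁸ m

Time → length via c.
4.84 × 10⁹ s × (c) = 1.45 × 10¹⁸ m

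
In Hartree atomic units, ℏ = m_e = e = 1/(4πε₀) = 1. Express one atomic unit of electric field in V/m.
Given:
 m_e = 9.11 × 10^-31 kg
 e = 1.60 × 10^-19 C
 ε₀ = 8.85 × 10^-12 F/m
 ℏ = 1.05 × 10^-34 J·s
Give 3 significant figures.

The unique combination of the constants set to 1 with dimensions of electric field is E_au = E_h/(e a₀) = m_e²e⁵/((4πε₀)³ℏ⁴).
E_h = 4.38 × 10^-18 J
a₀ = 5.26 × 10^-11 m
E_h/(e·a₀) = 5.20 × 10^11 V/m

5.20 × 10^11 V/m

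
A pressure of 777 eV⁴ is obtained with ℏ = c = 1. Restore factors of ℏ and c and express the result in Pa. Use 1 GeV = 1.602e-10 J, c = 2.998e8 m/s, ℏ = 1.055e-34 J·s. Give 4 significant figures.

1.617e4 Pa

Pressure is [E]/[L]³ = [E]⁴/(ℏc)³.
1 GeV⁴ → 1/(ℏc)³ × (1 GeV in J)⁴ = 2.082e37 Pa.
Convert the energy scale: 777 eV⁴ = 7.77e-34 GeV⁴.
Result: 7.77e-34 × 2.082e37 = 1.617e4 Pa.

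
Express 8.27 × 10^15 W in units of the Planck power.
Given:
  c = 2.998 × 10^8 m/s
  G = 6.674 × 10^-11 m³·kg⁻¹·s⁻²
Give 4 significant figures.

Planck power: P_P = c⁵/G = 3.629 × 10^52 W.
8.27 × 10^15 / 3.629 × 10^52 = 2.279 × 10^-37

2.279 × 10^-37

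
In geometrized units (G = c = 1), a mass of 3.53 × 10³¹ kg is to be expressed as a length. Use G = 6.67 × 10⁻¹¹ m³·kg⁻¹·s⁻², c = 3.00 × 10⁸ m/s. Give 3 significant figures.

2.62 × 10⁴ m

In G = c = 1 units mass has dimensions of length; the conversion factor is G/c².
3.53 × 10³¹ kg × (G/c²) = 2.62 × 10⁴ m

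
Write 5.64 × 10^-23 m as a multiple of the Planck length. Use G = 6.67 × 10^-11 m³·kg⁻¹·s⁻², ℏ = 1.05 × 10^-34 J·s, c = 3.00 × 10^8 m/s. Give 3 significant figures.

3.50 × 10^12

Planck length: ℓ_P = √(ℏG/c³) = 1.61 × 10^-35 m.
5.64 × 10^-23 / 1.61 × 10^-35 = 3.50 × 10^12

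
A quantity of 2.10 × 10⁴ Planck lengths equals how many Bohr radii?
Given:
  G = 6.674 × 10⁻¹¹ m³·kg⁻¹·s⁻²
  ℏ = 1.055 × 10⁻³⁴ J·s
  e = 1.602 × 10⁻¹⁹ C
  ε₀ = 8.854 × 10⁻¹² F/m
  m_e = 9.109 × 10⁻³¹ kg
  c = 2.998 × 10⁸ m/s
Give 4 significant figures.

6.408 × 10⁻²¹

Planck length: ℓ_P = √(ℏG/c³) = 1.616 × 10⁻³⁵ m
Bohr radius: a₀ = 4πε₀ℏ²/(m_e e²) = 5.297 × 10⁻¹¹ m
2.10 × 10⁴ × 1.616 × 10⁻³⁵ / 5.297 × 10⁻¹¹ = 6.408 × 10⁻²¹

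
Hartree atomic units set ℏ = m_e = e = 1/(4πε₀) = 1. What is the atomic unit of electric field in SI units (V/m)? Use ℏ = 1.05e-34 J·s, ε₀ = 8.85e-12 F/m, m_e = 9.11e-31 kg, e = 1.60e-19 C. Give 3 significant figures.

5.20e11 V/m

The unique combination of the constants set to 1 with dimensions of electric field is E_au = E_h/(e a₀) = m_e²e⁵/((4πε₀)³ℏ⁴).
E_h = 4.38e-18 J
a₀ = 5.26e-11 m
E_h/(e·a₀) = 5.20e11 V/m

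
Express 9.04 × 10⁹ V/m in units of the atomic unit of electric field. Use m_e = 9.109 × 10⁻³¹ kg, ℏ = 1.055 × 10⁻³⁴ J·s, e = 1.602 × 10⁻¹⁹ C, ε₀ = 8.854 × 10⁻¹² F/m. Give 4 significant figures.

0.01762

atomic unit of electric field: E_au = E_h/(e a₀) = m_e²e⁵/((4πε₀)³ℏ⁴) = 5.131 × 10¹¹ V/m.
9.04 × 10⁹ / 5.131 × 10¹¹ = 0.01762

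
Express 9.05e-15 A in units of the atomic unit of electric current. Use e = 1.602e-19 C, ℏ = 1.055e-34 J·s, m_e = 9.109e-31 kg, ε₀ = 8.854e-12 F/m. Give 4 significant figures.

1.369e-12

atomic unit of electric current: I_au = e E_h/ℏ = m_e e⁵/((4πε₀)²ℏ³) = 6.612e-3 A.
9.05e-15 / 6.612e-3 = 1.369e-12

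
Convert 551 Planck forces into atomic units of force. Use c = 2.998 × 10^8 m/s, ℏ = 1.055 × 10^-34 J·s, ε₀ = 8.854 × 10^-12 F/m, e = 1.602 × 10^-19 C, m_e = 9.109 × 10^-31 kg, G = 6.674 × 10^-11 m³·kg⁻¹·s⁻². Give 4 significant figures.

8.114 × 10^53

Planck force: F_P = c⁴/G = 1.210 × 10^44 N
atomic unit of force: F_au = E_h/a₀ = m_e²e⁶/((4πε₀)³ℏ⁴) = 8.220 × 10^-8 N
551 × 1.210 × 10^44 / 8.220 × 10^-8 = 8.114 × 10^53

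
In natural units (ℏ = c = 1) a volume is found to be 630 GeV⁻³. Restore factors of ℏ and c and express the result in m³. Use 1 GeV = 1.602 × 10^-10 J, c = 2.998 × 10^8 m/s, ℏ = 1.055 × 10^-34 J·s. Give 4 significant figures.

4.848 × 10^-45 m³

Volume is [L]³ = [E]⁻³·(ℏc)³.
1 GeV⁻³ → (ℏc)³ × (1 GeV in J)⁻³ = 7.696 × 10^-48 m³.
Result: 630 × 7.696 × 10^-48 = 4.848 × 10^-45 m³.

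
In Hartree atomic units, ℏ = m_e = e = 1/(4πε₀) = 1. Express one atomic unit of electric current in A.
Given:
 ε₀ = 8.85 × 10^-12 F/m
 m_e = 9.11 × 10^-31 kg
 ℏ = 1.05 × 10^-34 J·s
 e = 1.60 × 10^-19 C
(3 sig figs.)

6.67 × 10^-3 A

The unique combination of the constants set to 1 with dimensions of current is I_au = e E_h/ℏ = m_e e⁵/((4πε₀)²ℏ³).
E_h = 4.38 × 10^-18 J
e·E_h/ℏ = 6.67 × 10^-3 A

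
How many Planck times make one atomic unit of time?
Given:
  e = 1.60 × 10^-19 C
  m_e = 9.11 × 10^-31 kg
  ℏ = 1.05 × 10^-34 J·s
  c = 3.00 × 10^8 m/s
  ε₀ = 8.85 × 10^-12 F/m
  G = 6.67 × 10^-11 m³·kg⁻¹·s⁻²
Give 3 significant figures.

atomic unit of time: τ_au = (4πε₀)²ℏ³/(m_e e⁴) = 2.40 × 10^-17 s
Planck time: t_P = √(ℏG/c⁵) = 5.37 × 10^-44 s
ratio = 2.40 × 10^-17 / 5.37 × 10^-44 = 4.47 × 10^26

4.47 × 10^26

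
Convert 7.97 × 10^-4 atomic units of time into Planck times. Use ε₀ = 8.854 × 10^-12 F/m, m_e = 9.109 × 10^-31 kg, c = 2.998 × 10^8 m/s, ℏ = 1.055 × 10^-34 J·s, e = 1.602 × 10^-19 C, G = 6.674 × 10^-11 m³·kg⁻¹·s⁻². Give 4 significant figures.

3.581 × 10^23

atomic unit of time: τ_au = (4πε₀)²ℏ³/(m_e e⁴) = 2.423 × 10^-17 s
Planck time: t_P = √(ℏG/c⁵) = 5.392 × 10^-44 s
7.97 × 10^-4 × 2.423 × 10^-17 / 5.392 × 10^-44 = 3.581 × 10^23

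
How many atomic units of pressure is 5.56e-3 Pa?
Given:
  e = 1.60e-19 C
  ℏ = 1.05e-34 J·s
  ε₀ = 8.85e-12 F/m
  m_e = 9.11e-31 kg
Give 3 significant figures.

atomic unit of pressure: P_au = E_h/a₀³ = m_e⁴e¹⁰/((4πε₀)⁵ℏ⁸) = 3.01e13 Pa.
5.56e-3 / 3.01e13 = 1.85e-16

1.85e-16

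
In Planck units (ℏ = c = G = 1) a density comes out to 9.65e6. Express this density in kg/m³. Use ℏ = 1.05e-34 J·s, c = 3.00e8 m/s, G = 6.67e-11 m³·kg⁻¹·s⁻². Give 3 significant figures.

One Planck density: ρ_P = c⁵/(ℏG²) = 5.20e96 kg/m³.
9.65e6 × 5.20e96 kg/m³ = 5.02e103 kg/m³

5.02e103 kg/m³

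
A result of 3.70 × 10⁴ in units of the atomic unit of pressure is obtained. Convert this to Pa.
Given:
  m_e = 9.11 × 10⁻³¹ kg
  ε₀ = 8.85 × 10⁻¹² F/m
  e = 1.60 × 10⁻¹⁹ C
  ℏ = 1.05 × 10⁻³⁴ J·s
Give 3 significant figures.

One atomic unit of pressure: P_au = E_h/a₀³ = m_e⁴e¹⁰/((4πε₀)⁵ℏ⁸) = 3.01 × 10¹³ Pa.
3.70 × 10⁴ × 3.01 × 10¹³ Pa = 1.11 × 10¹⁸ Pa

1.11 × 10¹⁸ Pa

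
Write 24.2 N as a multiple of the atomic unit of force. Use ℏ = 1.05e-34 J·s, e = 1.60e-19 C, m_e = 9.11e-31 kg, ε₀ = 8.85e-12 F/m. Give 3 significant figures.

2.91e8

atomic unit of force: F_au = E_h/a₀ = m_e²e⁶/((4πε₀)³ℏ⁴) = 8.33e-8 N.
24.2 / 8.33e-8 = 2.91e8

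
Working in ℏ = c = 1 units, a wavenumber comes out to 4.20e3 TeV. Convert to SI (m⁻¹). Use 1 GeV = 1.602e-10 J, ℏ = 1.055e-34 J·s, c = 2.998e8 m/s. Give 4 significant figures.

2.127e22 m⁻¹

Inverse length is [E]/(ℏc).
1 GeV → 1/(ℏc) × (1 GeV in J) = 5.065e15 m⁻¹.
Convert the energy scale: 4.20e3 TeV = 4.20e6 GeV.
Result: 4.20e6 × 5.065e15 = 2.127e22 m⁻¹.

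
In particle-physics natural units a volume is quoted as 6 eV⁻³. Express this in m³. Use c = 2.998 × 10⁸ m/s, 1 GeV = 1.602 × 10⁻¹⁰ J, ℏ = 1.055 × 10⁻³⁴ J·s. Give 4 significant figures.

Volume is [L]³ = [E]⁻³·(ℏc)³.
1 GeV⁻³ → (ℏc)³ × (1 GeV in J)⁻³ = 7.696 × 10⁻⁴⁸ m³.
Convert the energy scale: 6 eV⁻³ = 6.00 × 10²⁷ GeV⁻³.
Result: 6.00 × 10²⁷ × 7.696 × 10⁻⁴⁸ = 4.618 × 10⁻²⁰ m³.

4.618 × 10⁻²⁰ m³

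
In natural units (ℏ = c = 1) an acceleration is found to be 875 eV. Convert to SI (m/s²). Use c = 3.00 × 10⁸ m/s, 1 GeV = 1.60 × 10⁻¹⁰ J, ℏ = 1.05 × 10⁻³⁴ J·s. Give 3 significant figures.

4.00 × 10²⁶ m/s²

Acceleration is [L]/[T]² = c·[E]/ℏ.
1 GeV → c/ℏ × (1 GeV in J) = 4.57 × 10³² m/s².
Convert the energy scale: 875 eV = 8.75 × 10⁻⁷ GeV.
Result: 8.75 × 10⁻⁷ × 4.57 × 10³² = 4.00 × 10²⁶ m/s².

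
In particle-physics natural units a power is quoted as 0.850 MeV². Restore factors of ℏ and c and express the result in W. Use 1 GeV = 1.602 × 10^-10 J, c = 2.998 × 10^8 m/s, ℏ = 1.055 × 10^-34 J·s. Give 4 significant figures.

2.068 × 10^8 W

Power is [E]/[T] = [E]²/ℏ.
1 GeV² → 1/ℏ × (1 GeV in J)² = 2.433 × 10^14 W.
Convert the energy scale: 0.850 MeV² = 8.50 × 10^-7 GeV².
Result: 8.50 × 10^-7 × 2.433 × 10^14 = 2.068 × 10^8 W.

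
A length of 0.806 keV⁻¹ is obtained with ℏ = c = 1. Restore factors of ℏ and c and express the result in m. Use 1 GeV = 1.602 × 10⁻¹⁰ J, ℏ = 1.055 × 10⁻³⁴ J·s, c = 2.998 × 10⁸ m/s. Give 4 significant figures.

1.591 × 10⁻¹⁰ m

A length is [E]⁻¹ in ℏ=c=1; restore one factor of ℏc.
1 GeV⁻¹ → ℏc × (1 GeV in J)⁻¹ = 1.974 × 10⁻¹⁶ m.
Convert the energy scale: 0.806 keV⁻¹ = 8.06 × 10⁵ GeV⁻¹.
Result: 8.06 × 10⁵ × 1.974 × 10⁻¹⁶ = 1.591 × 10⁻¹⁰ m.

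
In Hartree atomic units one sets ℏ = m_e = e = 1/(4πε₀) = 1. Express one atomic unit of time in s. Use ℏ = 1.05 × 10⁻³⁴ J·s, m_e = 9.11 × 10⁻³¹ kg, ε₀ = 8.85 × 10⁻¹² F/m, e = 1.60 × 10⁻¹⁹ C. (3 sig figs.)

2.40 × 10⁻¹⁷ s

τ_au = (4πε₀)²ℏ³/(m_e e⁴)
E_h = 4.38 × 10⁻¹⁸ J
ℏ/E_h = 2.40 × 10⁻¹⁷ s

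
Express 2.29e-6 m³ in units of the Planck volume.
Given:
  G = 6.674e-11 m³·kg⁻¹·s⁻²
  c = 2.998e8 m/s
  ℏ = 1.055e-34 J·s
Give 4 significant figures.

5.422e98

Planck volume: V_P = (ℏG/c³)^(3/2) = 4.224e-105 m³.
2.29e-6 / 4.224e-105 = 5.422e98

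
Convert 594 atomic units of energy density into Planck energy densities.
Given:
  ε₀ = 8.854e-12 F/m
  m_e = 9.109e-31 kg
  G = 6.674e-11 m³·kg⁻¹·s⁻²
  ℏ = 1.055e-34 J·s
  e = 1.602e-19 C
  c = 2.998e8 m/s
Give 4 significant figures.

atomic unit of energy density: u_au = E_h/a₀³ = m_e⁴e¹⁰/((4πε₀)⁵ℏ⁸) = 2.929e13 J/m³
Planck energy density: u_P = c⁷/(ℏG²) = 4.632e113 J/m³
594 × 2.929e13 / 4.632e113 = 3.756e-98

3.756e-98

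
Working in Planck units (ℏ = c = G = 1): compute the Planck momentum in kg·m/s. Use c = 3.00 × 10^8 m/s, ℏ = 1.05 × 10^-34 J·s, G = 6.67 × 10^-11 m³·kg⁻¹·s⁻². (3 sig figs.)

The unique combination of the constants set to 1 with dimensions of momentum is p_P = √(ℏc³/G).
  = √(42.5)
  = 6.52 kg·m/s

6.52 kg·m/s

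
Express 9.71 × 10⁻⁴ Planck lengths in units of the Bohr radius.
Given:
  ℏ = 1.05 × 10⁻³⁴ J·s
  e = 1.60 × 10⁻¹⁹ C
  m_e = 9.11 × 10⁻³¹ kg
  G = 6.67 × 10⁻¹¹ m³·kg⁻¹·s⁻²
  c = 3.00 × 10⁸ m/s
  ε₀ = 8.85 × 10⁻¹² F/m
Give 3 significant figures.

Planck length: ℓ_P = √(ℏG/c³) = 1.61 × 10⁻³⁵ m
Bohr radius: a₀ = 4πε₀ℏ²/(m_e e²) = 5.26 × 10⁻¹¹ m
9.71 × 10⁻⁴ × 1.61 × 10⁻³⁵ / 5.26 × 10⁻¹¹ = 2.97 × 10⁻²⁸

2.97 × 10⁻²⁸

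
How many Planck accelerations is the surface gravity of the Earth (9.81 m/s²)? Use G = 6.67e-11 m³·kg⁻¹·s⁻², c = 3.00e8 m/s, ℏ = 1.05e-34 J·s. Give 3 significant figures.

Planck acceleration: a_P = √(c⁷/(ℏG)) = 5.59e51 m/s².
9.81 / 5.59e51 = 1.76e-51

1.76e-51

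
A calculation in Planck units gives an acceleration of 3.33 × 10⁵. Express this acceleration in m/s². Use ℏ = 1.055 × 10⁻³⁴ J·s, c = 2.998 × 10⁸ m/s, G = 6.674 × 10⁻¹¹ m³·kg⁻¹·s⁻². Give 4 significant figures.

1.852 × 10⁵⁷ m/s²

One Planck acceleration: a_P = √(c⁷/(ℏG)) = 5.560 × 10⁵¹ m/s².
3.33 × 10⁵ × 5.560 × 10⁵¹ m/s² = 1.852 × 10⁵⁷ m/s²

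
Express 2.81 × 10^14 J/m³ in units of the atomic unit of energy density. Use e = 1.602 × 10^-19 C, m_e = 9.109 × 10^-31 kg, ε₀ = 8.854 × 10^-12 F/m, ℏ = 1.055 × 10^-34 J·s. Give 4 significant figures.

9.593

atomic unit of energy density: u_au = E_h/a₀³ = m_e⁴e¹⁰/((4πε₀)⁵ℏ⁸) = 2.929 × 10^13 J/m³.
2.81 × 10^14 / 2.929 × 10^13 = 9.593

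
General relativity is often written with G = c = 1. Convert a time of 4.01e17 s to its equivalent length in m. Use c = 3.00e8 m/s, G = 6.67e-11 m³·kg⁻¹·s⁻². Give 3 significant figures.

Time → length via c.
4.01e17 s × (c) = 1.20e26 m

1.20e26 m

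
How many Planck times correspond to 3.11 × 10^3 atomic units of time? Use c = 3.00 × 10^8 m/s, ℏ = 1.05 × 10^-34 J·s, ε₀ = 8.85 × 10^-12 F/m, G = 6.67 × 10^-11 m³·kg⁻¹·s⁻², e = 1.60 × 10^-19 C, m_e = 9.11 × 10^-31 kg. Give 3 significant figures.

atomic unit of time: τ_au = (4πε₀)²ℏ³/(m_e e⁴) = 2.40 × 10^-17 s
Planck time: t_P = √(ℏG/c⁵) = 5.37 × 10^-44 s
3.11 × 10^3 × 2.40 × 10^-17 / 5.37 × 10^-44 = 1.39 × 10^30

1.39 × 10^30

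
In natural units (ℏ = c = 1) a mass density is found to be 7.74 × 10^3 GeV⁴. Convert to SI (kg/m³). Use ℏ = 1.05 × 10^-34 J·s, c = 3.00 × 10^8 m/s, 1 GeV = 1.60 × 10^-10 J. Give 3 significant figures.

Mass density is [E]/(c²[L]³) = [E]⁴/(ℏ³c⁵).
1 GeV⁴ → 1/(ℏ³c⁵) × (1 GeV in J)⁴ = 2.33 × 10^20 kg/m³.
Result: 7.74 × 10^3 × 2.33 × 10^20 = 1.80 × 10^24 kg/m³.

1.80 × 10^24 kg/m³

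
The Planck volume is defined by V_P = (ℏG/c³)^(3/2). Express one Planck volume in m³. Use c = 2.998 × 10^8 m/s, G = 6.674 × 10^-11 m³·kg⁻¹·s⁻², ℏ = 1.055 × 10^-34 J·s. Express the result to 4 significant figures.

4.224 × 10^-105 m³

V_P = (ℏG/c³)^(3/2)
  = √(1.784 × 10^-209)
  = 4.224 × 10^-105 m³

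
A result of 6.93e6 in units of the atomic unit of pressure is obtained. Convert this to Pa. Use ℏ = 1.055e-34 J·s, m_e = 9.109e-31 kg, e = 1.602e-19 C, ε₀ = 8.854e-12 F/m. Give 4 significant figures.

2.030e20 Pa

One atomic unit of pressure: P_au = E_h/a₀³ = m_e⁴e¹⁰/((4πε₀)⁵ℏ⁸) = 2.929e13 Pa.
6.93e6 × 2.929e13 Pa = 2.030e20 Pa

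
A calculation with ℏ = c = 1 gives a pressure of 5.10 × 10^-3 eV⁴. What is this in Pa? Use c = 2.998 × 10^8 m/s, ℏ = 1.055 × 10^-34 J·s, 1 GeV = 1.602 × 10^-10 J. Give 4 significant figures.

Pressure is [E]/[L]³ = [E]⁴/(ℏc)³.
1 GeV⁴ → 1/(ℏc)³ × (1 GeV in J)⁴ = 2.082 × 10^37 Pa.
Convert the energy scale: 5.10 × 10^-3 eV⁴ = 5.10 × 10^-39 GeV⁴.
Result: 5.10 × 10^-39 × 2.082 × 10^37 = 0.1062 Pa.

0.1062 Pa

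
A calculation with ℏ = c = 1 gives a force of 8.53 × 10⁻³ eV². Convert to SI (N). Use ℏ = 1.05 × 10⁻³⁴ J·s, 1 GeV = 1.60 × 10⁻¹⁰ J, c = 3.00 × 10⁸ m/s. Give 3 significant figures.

6.93 × 10⁻¹⁵ N

Force is [E]/[L] = [E]²/(ℏc); restore (ℏc)⁻¹.
1 GeV² → 1/(ℏc) × (1 GeV in J)² = 8.13 × 10⁵ N.
Convert the energy scale: 8.53 × 10⁻³ eV² = 8.53 × 10⁻²¹ GeV².
Result: 8.53 × 10⁻²¹ × 8.13 × 10⁵ = 6.93 × 10⁻¹⁵ N.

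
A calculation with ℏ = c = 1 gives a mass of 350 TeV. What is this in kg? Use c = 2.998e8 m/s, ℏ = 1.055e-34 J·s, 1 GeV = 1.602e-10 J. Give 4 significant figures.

Mass is [E]/c²; divide by c².
1 GeV → 1/c² × (1 GeV in J) = 1.782e-27 kg.
Convert the energy scale: 350 TeV = 3.50e5 GeV.
Result: 3.50e5 × 1.782e-27 = 6.238e-22 kg.

6.238e-22 kg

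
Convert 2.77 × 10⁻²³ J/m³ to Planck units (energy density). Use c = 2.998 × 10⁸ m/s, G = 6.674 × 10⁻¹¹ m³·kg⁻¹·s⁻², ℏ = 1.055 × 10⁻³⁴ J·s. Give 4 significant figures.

5.980 × 10⁻¹³⁷

Planck energy density: u_P = c⁷/(ℏG²) = 4.632 × 10¹¹³ J/m³.
2.77 × 10⁻²³ / 4.632 × 10¹¹³ = 5.980 × 10⁻¹³⁷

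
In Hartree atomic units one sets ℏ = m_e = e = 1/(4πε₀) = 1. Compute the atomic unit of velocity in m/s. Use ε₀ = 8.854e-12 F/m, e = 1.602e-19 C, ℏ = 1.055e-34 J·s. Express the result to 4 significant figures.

2.186e6 m/s

v_au = e²/(4πε₀ℏ)
  = 2.566e-38 / 1.174e-44
  = 2.186e6 m/s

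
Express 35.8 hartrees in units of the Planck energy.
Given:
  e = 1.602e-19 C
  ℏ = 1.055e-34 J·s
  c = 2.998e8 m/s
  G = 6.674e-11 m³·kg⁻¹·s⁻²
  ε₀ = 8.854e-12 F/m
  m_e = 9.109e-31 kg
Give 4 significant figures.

7.967e-26

hartree: E_h = m_e e⁴/(4πε₀ℏ)² = 4.354e-18 J
Planck energy: E_P = √(ℏc⁵/G) = 1.957e9 J
35.8 × 4.354e-18 / 1.957e9 = 7.967e-26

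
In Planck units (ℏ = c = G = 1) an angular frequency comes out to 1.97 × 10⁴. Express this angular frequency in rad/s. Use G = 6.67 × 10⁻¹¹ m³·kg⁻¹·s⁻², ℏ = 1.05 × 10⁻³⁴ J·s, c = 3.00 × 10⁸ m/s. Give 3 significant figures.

3.67 × 10⁴⁷ rad/s

One Planck angular frequency: ω_P = √(c⁵/(ℏG)) = 1.86 × 10⁴³ rad/s.
1.97 × 10⁴ × 1.86 × 10⁴³ rad/s = 3.67 × 10⁴⁷ rad/s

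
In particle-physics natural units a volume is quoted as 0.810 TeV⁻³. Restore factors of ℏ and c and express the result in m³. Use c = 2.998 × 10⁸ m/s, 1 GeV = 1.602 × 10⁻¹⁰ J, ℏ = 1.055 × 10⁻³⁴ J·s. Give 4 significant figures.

6.234 × 10⁻⁵⁷ m³

Volume is [L]³ = [E]⁻³·(ℏc)³.
1 GeV⁻³ → (ℏc)³ × (1 GeV in J)⁻³ = 7.696 × 10⁻⁴⁸ m³.
Convert the energy scale: 0.810 TeV⁻³ = 8.10 × 10⁻¹⁰ GeV⁻³.
Result: 8.10 × 10⁻¹⁰ × 7.696 × 10⁻⁴⁸ = 6.234 × 10⁻⁵⁷ m³.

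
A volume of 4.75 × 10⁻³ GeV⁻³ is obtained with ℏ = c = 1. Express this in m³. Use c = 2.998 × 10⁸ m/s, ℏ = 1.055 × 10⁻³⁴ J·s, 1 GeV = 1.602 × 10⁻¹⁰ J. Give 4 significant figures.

3.656 × 10⁻⁵⁰ m³

Volume is [L]³ = [E]⁻³·(ℏc)³.
1 GeV⁻³ → (ℏc)³ × (1 GeV in J)⁻³ = 7.696 × 10⁻⁴⁸ m³.
Result: 4.75 × 10⁻³ × 7.696 × 10⁻⁴⁸ = 3.656 × 10⁻⁵⁰ m³.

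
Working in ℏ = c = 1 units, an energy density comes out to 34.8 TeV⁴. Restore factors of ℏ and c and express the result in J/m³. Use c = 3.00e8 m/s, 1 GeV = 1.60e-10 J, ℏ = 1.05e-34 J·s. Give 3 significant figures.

[E]/[L]³ = [E]⁴/(ℏc)³; restore (ℏc)⁻³.
1 GeV⁴ → 1/(ℏc)³ × (1 GeV in J)⁴ = 2.10e37 J/m³.
Convert the energy scale: 34.8 TeV⁴ = 3.48e13 GeV⁴.
Result: 3.48e13 × 2.10e37 = 7.30e50 J/m³.

7.30e50 J/m³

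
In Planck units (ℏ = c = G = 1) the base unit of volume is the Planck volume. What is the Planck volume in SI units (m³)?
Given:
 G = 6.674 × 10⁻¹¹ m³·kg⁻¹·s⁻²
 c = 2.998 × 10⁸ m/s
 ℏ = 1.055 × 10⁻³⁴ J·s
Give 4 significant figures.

V_P = (ℏG/c³)^(3/2)
  = √(1.784 × 10⁻²⁰⁹)
  = 4.224 × 10⁻¹⁰⁵ m³

4.224 × 10⁻¹⁰⁵ m³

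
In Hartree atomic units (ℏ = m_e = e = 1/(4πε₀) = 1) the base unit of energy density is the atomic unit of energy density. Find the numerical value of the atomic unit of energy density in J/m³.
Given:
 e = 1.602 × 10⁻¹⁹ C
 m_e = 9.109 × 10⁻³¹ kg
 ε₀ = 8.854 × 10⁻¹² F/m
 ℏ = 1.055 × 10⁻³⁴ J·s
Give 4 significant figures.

u_au = E_h/a₀³ = m_e⁴e¹⁰/((4πε₀)⁵ℏ⁸)
E_h = 4.354 × 10⁻¹⁸ J
a₀ = 5.297 × 10⁻¹¹ m
E_h/a₀³ = 2.929 × 10¹³ J/m³

2.929 × 10¹³ J/m³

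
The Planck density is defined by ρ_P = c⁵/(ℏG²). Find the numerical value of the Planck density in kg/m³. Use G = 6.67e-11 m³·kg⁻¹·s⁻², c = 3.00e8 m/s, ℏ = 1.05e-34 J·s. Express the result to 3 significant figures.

5.20e96 kg/m³

ρ_P = c⁵/(ℏG²)
  = 2.43e42 / 4.67e-55
  = 5.20e96 kg/m³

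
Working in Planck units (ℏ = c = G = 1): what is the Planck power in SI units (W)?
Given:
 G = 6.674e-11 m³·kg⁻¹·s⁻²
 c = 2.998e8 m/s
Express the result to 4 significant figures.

3.629e52 W

From ℏ = c = G = 1 the power scale is P_P = c⁵/G.
  = 2.422e42 / 6.674e-11
  = 3.629e52 W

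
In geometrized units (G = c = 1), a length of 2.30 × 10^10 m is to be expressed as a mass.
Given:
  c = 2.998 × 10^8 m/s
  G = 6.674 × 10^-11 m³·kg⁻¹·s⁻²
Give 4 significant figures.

3.097 × 10^37 kg

Length → mass via c²/G.
2.30 × 10^10 m × (c²/G) = 3.097 × 10^37 kg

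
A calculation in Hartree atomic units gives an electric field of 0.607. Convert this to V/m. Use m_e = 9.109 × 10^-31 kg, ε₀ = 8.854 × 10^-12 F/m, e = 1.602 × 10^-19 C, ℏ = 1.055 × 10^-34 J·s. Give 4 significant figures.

One atomic unit of electric field: E_au = E_h/(e a₀) = m_e²e⁵/((4πε₀)³ℏ⁴) = 5.131 × 10^11 V/m.
0.607 × 5.131 × 10^11 V/m = 3.114 × 10^11 V/m

3.114 × 10^11 V/m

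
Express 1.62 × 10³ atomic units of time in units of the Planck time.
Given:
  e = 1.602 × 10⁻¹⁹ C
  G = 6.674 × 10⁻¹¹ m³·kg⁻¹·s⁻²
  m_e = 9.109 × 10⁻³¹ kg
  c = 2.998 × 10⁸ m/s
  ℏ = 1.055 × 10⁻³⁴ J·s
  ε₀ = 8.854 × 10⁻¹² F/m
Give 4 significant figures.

7.280 × 10²⁹

atomic unit of time: τ_au = (4πε₀)²ℏ³/(m_e e⁴) = 2.423 × 10⁻¹⁷ s
Planck time: t_P = √(ℏG/c⁵) = 5.392 × 10⁻⁴⁴ s
1.62 × 10³ × 2.423 × 10⁻¹⁷ / 5.392 × 10⁻⁴⁴ = 7.280 × 10²⁹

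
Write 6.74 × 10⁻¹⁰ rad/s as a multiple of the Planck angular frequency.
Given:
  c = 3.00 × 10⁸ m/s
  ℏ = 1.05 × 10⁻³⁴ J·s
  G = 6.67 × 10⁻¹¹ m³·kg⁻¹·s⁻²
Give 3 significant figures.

3.62 × 10⁻⁵³

Planck angular frequency: ω_P = √(c⁵/(ℏG)) = 1.86 × 10⁴³ rad/s.
6.74 × 10⁻¹⁰ / 1.86 × 10⁴³ = 3.62 × 10⁻⁵³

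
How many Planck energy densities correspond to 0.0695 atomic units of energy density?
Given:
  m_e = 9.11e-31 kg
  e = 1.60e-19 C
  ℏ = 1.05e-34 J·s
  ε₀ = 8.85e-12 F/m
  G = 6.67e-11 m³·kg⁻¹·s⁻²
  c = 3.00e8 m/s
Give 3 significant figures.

4.47e-102

atomic unit of energy density: u_au = E_h/a₀³ = m_e⁴e¹⁰/((4πε₀)⁵ℏ⁸) = 3.01e13 J/m³
Planck energy density: u_P = c⁷/(ℏG²) = 4.68e113 J/m³
0.0695 × 3.01e13 / 4.68e113 = 4.47e-102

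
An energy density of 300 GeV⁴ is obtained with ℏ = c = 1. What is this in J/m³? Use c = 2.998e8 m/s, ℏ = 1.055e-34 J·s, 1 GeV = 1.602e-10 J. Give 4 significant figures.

[E]/[L]³ = [E]⁴/(ℏc)³; restore (ℏc)⁻³.
1 GeV⁴ → 1/(ℏc)³ × (1 GeV in J)⁴ = 2.082e37 J/m³.
Result: 300 × 2.082e37 = 6.245e39 J/m³.

6.245e39 J/m³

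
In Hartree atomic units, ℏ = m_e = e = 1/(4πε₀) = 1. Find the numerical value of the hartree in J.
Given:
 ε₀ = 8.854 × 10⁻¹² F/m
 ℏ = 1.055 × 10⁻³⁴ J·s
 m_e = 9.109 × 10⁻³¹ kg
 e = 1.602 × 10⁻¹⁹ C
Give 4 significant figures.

Dimensional analysis gives E_h = m_e e⁴/(4πε₀ℏ)².
  = 6.000 × 10⁻¹⁰⁶ / 1.378 × 10⁻⁸⁸
  = 4.354 × 10⁻¹⁸ J

4.354 × 10⁻¹⁸ J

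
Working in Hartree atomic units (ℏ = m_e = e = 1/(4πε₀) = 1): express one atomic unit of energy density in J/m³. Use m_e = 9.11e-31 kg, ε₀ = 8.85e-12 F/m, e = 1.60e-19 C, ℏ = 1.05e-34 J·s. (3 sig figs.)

Dimensional analysis gives u_au = E_h/a₀³ = m_e⁴e¹⁰/((4πε₀)⁵ℏ⁸).
E_h = 4.38e-18 J
a₀ = 5.26e-11 m
E_h/a₀³ = 3.01e13 J/m³

3.01e13 J/m³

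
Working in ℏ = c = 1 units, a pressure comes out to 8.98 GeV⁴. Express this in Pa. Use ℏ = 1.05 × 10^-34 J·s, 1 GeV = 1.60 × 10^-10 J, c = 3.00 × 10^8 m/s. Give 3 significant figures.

1.88 × 10^38 Pa

Pressure is [E]/[L]³ = [E]⁴/(ℏc)³.
1 GeV⁴ → 1/(ℏc)³ × (1 GeV in J)⁴ = 2.10 × 10^37 Pa.
Result: 8.98 × 2.10 × 10^37 = 1.88 × 10^38 Pa.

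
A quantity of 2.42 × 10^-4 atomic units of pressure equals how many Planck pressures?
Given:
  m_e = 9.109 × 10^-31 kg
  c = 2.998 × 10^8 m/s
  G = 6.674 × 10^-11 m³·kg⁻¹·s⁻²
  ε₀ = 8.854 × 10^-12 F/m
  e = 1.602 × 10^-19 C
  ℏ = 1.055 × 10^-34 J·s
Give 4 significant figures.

atomic unit of pressure: P_au = E_h/a₀³ = m_e⁴e¹⁰/((4πε₀)⁵ℏ⁸) = 2.929 × 10^13 Pa
Planck pressure: p_P = c⁷/(ℏG²) = 4.632 × 10^113 Pa
2.42 × 10^-4 × 2.929 × 10^13 / 4.632 × 10^113 = 1.530 × 10^-104

1.530 × 10^-104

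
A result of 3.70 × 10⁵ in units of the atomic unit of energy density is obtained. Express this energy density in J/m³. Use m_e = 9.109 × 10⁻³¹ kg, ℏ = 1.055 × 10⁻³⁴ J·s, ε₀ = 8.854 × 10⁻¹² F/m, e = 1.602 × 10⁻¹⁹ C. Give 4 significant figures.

1.084 × 10¹⁹ J/m³

One atomic unit of energy density: u_au = E_h/a₀³ = m_e⁴e¹⁰/((4πε₀)⁵ℏ⁸) = 2.929 × 10¹³ J/m³.
3.70 × 10⁵ × 2.929 × 10¹³ J/m³ = 1.084 × 10¹⁹ J/m³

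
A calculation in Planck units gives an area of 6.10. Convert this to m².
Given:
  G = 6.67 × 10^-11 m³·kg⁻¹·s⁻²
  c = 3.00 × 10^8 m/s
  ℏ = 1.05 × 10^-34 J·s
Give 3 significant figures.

1.58 × 10^-69 m²

One Planck area: A_P = ℏG/c³ = 2.59 × 10^-70 m².
6.10 × 2.59 × 10^-70 m² = 1.58 × 10^-69 m²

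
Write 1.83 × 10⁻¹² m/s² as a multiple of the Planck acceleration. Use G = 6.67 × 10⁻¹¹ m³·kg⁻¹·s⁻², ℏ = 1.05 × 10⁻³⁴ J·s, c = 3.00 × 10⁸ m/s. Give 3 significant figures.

Planck acceleration: a_P = √(c⁷/(ℏG)) = 5.59 × 10⁵¹ m/s².
1.83 × 10⁻¹² / 5.59 × 10⁵¹ = 3.27 × 10⁻⁶⁴

3.27 × 10⁻⁶⁴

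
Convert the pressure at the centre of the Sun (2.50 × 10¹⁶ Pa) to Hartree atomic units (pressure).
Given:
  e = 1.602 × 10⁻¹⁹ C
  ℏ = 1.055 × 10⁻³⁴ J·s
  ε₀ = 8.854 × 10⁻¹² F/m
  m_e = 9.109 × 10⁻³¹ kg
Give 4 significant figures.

atomic unit of pressure: P_au = E_h/a₀³ = m_e⁴e¹⁰/((4πε₀)⁵ℏ⁸) = 2.929 × 10¹³ Pa.
2.50 × 10¹⁶ / 2.929 × 10¹³ = 853.5

853.5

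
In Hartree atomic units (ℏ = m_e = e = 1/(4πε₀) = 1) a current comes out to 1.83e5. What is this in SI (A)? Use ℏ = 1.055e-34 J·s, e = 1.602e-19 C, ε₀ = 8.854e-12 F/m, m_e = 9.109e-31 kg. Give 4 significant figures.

One atomic unit of electric current: I_au = e E_h/ℏ = m_e e⁵/((4πε₀)²ℏ³) = 6.612e-3 A.
1.83e5 × 6.612e-3 A = 1.210e3 A

1.210e3 A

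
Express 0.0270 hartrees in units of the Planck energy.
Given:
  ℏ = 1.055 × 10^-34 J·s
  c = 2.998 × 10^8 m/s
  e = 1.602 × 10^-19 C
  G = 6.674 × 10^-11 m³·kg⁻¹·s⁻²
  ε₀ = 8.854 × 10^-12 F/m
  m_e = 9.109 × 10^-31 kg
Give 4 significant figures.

hartree: E_h = m_e e⁴/(4πε₀ℏ)² = 4.354 × 10^-18 J
Planck energy: E_P = √(ℏc⁵/G) = 1.957 × 10^9 J
0.0270 × 4.354 × 10^-18 / 1.957 × 10^9 = 6.009 × 10^-29

6.009 × 10^-29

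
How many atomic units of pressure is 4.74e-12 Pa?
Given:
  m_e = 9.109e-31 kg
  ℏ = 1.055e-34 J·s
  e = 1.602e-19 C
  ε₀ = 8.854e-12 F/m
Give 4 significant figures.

1.618e-25

atomic unit of pressure: P_au = E_h/a₀³ = m_e⁴e¹⁰/((4πε₀)⁵ℏ⁸) = 2.929e13 Pa.
4.74e-12 / 2.929e13 = 1.618e-25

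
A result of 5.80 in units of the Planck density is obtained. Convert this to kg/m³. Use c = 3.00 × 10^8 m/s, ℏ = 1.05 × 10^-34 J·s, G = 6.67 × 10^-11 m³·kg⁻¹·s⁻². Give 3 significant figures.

3.02 × 10^97 kg/m³

One Planck density: ρ_P = c⁵/(ℏG²) = 5.20 × 10^96 kg/m³.
5.80 × 5.20 × 10^96 kg/m³ = 3.02 × 10^97 kg/m³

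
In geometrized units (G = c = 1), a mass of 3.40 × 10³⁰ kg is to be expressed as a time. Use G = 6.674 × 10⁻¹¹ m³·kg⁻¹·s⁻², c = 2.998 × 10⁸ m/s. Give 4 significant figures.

8.421 × 10⁻⁶ s

Mass → time via G/c³.
3.40 × 10³⁰ kg × (G/c³) = 8.421 × 10⁻⁶ s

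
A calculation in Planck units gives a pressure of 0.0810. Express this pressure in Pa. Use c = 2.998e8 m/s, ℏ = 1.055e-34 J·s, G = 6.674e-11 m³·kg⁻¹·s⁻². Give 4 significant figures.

One Planck pressure: p_P = c⁷/(ℏG²) = 4.632e113 Pa.
0.0810 × 4.632e113 Pa = 3.752e112 Pa

3.752e112 Pa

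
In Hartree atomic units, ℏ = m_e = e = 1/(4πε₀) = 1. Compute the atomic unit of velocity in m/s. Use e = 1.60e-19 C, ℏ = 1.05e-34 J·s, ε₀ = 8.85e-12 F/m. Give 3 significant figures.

The unique combination of the constants set to 1 with dimensions of velocity is v_au = e²/(4πε₀ℏ).
  = 2.56e-38 / 1.17e-44
  = 2.19e6 m/s

2.19e6 m/s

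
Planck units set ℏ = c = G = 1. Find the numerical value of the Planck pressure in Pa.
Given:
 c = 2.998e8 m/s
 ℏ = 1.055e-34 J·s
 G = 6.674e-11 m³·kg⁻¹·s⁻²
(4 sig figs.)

4.632e113 Pa

Dimensional analysis gives p_P = c⁷/(ℏG²).
  = 2.177e59 / 4.699e-55
  = 4.632e113 Pa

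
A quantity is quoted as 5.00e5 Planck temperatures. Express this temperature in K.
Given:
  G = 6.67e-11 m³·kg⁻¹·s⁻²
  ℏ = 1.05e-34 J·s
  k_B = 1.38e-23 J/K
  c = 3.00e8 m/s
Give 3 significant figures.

7.09e37 K

One Planck temperature: T_P = √(ℏc⁵/G) / k_B = 1.42e32 K.
5.00e5 × 1.42e32 K = 7.09e37 K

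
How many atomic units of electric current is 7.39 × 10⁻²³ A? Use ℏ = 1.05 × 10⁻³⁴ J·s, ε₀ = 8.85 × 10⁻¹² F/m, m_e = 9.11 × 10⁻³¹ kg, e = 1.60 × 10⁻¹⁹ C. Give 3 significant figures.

1.11 × 10⁻²⁰

atomic unit of electric current: I_au = e E_h/ℏ = m_e e⁵/((4πε₀)²ℏ³) = 6.67 × 10⁻³ A.
7.39 × 10⁻²³ / 6.67 × 10⁻³ = 1.11 × 10⁻²⁰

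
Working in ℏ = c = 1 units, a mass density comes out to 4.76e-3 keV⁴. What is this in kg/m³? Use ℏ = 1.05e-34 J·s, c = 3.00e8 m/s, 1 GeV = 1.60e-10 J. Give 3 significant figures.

1.11e-6 kg/m³

Mass density is [E]/(c²[L]³) = [E]⁴/(ℏ³c⁵).
1 GeV⁴ → 1/(ℏ³c⁵) × (1 GeV in J)⁴ = 2.33e20 kg/m³.
Convert the energy scale: 4.76e-3 keV⁴ = 4.76e-27 GeV⁴.
Result: 4.76e-27 × 2.33e20 = 1.11e-6 kg/m³.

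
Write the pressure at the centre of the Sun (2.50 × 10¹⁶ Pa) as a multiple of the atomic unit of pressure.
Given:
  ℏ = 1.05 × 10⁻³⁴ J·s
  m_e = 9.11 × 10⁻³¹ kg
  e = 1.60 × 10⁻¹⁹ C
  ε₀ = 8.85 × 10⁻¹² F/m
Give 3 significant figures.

atomic unit of pressure: P_au = E_h/a₀³ = m_e⁴e¹⁰/((4πε₀)⁵ℏ⁸) = 3.01 × 10¹³ Pa.
2.50 × 10¹⁶ / 3.01 × 10¹³ = 830

830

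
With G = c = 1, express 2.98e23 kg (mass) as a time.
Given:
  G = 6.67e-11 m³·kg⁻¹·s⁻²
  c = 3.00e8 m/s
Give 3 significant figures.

7.36e-13 s

Mass → time via G/c³.
2.98e23 kg × (G/c³) = 7.36e-13 s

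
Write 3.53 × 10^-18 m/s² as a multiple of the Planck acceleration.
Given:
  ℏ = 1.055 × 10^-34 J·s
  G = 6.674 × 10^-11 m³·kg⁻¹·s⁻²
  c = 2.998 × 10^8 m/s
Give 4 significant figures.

6.349 × 10^-70

Planck acceleration: a_P = √(c⁷/(ℏG)) = 5.560 × 10^51 m/s².
3.53 × 10^-18 / 5.560 × 10^51 = 6.349 × 10^-70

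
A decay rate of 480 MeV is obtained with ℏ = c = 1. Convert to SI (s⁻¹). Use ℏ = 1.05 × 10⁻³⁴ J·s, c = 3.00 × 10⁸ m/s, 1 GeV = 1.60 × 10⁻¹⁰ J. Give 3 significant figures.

7.31 × 10²³ s⁻¹

A rate is [E]/ℏ; divide by ℏ.
1 GeV → 1/ℏ × (1 GeV in J) = 1.52 × 10²⁴ s⁻¹.
Convert the energy scale: 480 MeV = 0.480 GeV.
Result: 0.480 × 1.52 × 10²⁴ = 7.31 × 10²³ s⁻¹.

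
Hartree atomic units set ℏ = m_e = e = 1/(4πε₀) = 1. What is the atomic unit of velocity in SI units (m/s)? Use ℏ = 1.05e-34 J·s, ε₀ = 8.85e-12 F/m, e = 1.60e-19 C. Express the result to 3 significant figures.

2.19e6 m/s

The unique combination of the constants set to 1 with dimensions of velocity is v_au = e²/(4πε₀ℏ).
  = 2.56e-38 / 1.17e-44
  = 2.19e6 m/s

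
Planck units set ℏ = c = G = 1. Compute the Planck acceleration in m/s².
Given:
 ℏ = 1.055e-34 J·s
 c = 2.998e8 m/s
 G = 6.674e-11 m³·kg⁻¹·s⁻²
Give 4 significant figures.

5.560e51 m/s²

The unique combination of the constants set to 1 with dimensions of acceleration is a_P = √(c⁷/(ℏG)).
  = √(3.092e103)
  = 5.560e51 m/s²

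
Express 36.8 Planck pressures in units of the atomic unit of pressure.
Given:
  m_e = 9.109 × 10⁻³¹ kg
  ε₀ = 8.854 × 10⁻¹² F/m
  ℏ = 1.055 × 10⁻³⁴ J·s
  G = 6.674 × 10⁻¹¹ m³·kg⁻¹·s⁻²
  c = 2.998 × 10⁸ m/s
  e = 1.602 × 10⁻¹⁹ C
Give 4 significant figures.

5.820 × 10¹⁰¹

Planck pressure: p_P = c⁷/(ℏG²) = 4.632 × 10¹¹³ Pa
atomic unit of pressure: P_au = E_h/a₀³ = m_e⁴e¹⁰/((4πε₀)⁵ℏ⁸) = 2.929 × 10¹³ Pa
36.8 × 4.632 × 10¹¹³ / 2.929 × 10¹³ = 5.820 × 10¹⁰¹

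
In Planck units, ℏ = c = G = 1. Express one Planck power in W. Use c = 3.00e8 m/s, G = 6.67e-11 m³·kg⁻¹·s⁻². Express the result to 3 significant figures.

3.64e52 W

The unique combination of the constants set to 1 with dimensions of power is P_P = c⁵/G.
  = 2.43e42 / 6.67e-11
  = 3.64e52 W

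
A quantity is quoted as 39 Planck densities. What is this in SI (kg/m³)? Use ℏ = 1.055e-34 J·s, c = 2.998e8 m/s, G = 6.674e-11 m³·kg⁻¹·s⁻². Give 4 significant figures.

2.010e98 kg/m³

One Planck density: ρ_P = c⁵/(ℏG²) = 5.154e96 kg/m³.
39 × 5.154e96 kg/m³ = 2.010e98 kg/m³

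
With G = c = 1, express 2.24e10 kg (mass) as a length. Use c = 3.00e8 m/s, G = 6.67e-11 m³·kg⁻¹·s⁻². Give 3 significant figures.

In G = c = 1 units mass has dimensions of length; the conversion factor is G/c².
2.24e10 kg × (G/c²) = 1.66e-17 m

1.66e-17 m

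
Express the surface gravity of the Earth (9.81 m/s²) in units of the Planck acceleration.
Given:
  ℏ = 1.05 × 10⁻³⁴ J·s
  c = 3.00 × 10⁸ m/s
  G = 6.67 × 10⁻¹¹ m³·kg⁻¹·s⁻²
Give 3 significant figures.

1.76 × 10⁻⁵¹

Planck acceleration: a_P = √(c⁷/(ℏG)) = 5.59 × 10⁵¹ m/s².
9.81 / 5.59 × 10⁵¹ = 1.76 × 10⁻⁵¹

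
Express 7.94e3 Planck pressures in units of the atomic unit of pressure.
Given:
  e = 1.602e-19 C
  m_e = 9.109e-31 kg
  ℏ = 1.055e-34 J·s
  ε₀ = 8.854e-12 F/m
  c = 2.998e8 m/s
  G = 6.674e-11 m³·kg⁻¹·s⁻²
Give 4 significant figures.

Planck pressure: p_P = c⁷/(ℏG²) = 4.632e113 Pa
atomic unit of pressure: P_au = E_h/a₀³ = m_e⁴e¹⁰/((4πε₀)⁵ℏ⁸) = 2.929e13 Pa
7.94e3 × 4.632e113 / 2.929e13 = 1.256e104

1.256e104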